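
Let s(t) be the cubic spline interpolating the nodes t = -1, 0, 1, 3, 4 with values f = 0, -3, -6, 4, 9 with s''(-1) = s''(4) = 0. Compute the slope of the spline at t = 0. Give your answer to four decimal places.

-3.7869

Put M_i = s'' at the i-th knot. Here h = (1, 1, 2, 1) and Δ = (-3, -3, 5, 5), so the interior equations h_(i-1)·M_(i-1) + 2(h_(i-1)+h_i)·M_i + h_i·M_(i+1) = 6(Δ_i − Δ_(i-1)) read
  1·M_0 + 4·M_1 + 1·M_2 = 6(Δ_1 - Δ_0) = 0
  1·M_1 + 6·M_2 + 2·M_3 = 6(Δ_2 - Δ_1) = 48
  2·M_2 + 6·M_3 + 1·M_4 = 6(Δ_3 - Δ_2) = 0
Natural end conditions: M_0 = M_4 = 0.
Forward elimination and back-substitution give M_0 = 0, M_1 = -144/61, M_2 = 576/61, M_3 = -192/61, M_4 = 0.
On [0, 1], s'(t) = b_1 + 2c_1·t + 3d_1·t² with b_1 = Δ_1 - h_1(2M_1 + M_2)/6 = -231/61, c_1 = M_1/2 = -72/61, d_1 = (M_2 - M_1)/(6h_1) = 120/61. So s'(0) = -231/61.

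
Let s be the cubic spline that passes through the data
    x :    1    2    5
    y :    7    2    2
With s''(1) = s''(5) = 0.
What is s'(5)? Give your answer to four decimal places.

Write M_i for s''(x_i). With h_i = 1, 3 and divided differences Δ_i = -5, 0, the continuity of s' gives the tridiagonal system
  1·M_0 + 8·M_1 + 3·M_2 = 6(Δ_1 - Δ_0) = 30
Natural end conditions: M_0 = M_2 = 0.
Solving the tridiagonal system: M_0 = 0, M_1 = 15/4, M_2 = 0.
On [2, 5], s'(x) = b_1 + 2c_1·(x - 2) + 3d_1·(x - 2)² with b_1 = Δ_1 - h_1(2M_1 + M_2)/6 = -15/4, c_1 = M_1/2 = 15/8, d_1 = (M_2 - M_1)/(6h_1) = -5/24. So s'(5) = 15/8.

1.8750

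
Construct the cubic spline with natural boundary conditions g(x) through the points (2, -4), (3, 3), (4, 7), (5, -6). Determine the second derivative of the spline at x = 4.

-26

Put m_i = g'' at the i-th knot. Here h = (1, 1, 1) and Δ = (7, 4, -13), so the interior equations h_(i-1)·m_(i-1) + 2(h_(i-1)+h_i)·m_i + h_i·m_(i+1) = 6(Δ_i − Δ_(i-1)) read
  1·m_0 + 4·m_1 + 1·m_2 = 6(Δ_1 - Δ_0) = -18
  1·m_1 + 4·m_2 + 1·m_3 = 6(Δ_2 - Δ_1) = -102
Natural end conditions: m_0 = m_3 = 0.
Forward elimination and back-substitution give m_0 = 0, m_1 = 2, m_2 = -26, m_3 = 0.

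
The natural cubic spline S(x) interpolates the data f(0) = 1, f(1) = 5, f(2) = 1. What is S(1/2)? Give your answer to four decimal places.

Let M_i = S''(x_i). Step sizes h_i = 1, 1; slopes of the chords Δ_i = (y_(i+1) - y_i)/h_i = 4, -4.
  1·M_0 + 4·M_1 + 1·M_2 = 6(Δ_1 - Δ_0) = -48
Natural end conditions: M_0 = M_2 = 0.
Forward elimination and back-substitution give M_0 = 0, M_1 = -12, M_2 = 0.
On [0, 1], S(x) = 1 + 6·x + 0·x² - 2·x³.
With x = 1/2: S(1/2) = 15/4.

3.7500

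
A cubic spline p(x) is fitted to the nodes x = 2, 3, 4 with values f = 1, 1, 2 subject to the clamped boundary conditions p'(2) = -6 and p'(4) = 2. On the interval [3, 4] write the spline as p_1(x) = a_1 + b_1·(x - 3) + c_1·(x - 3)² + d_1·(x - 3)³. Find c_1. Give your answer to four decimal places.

-2.5000

With m_i denoting the second derivative at x_i, h_i = 1, 1, and Δ_i = (y_(i+1) − y_i)/h_i = 0, 1:
  1·m_0 + 4·m_1 + 1·m_2 = 6(Δ_1 - Δ_0) = 6
Clamped end conditions give two more equations: 2h_0·m_0 + h_0·m_1 = 6(Δ_0 - p'(2)) = 36 and h_1·m_1 + 2h_1·m_2 = 6(p'(4) - Δ_1) = 6.
Solving the tridiagonal system: m_0 = 41/2, m_1 = -5, m_2 = 11/2.
On [3, 4], with p_1(x) = a_1 + b_1·(x - 3) + c_1·(x - 3)² + d_1·(x - 3)³: c_1 = m_1/2 = -5/2, d_1 = (m_2 - m_1)/(6h_1) = 7/4, b_1 = Δ_1 - h_1(2m_1 + m_2)/6 = 7/4.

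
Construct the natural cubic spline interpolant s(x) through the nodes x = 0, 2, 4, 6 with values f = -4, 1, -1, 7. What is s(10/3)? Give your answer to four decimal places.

Write M_i for s''(x_i). With h_i = 2, 2, 2 and divided differences Δ_i = 5/2, -1, 4, the continuity of s' gives the tridiagonal system
  2·M_0 + 8·M_1 + 2·M_2 = 6(Δ_1 - Δ_0) = -21
  2·M_1 + 8·M_2 + 2·M_3 = 6(Δ_2 - Δ_1) = 30
Natural end conditions: M_0 = M_3 = 0.
Solving: M_0 = 0, M_1 = -19/5, M_2 = 47/10, M_3 = 0.
On [2, 4], s(x) = 1 - 1/30·(x - 2) - 19/10·(x - 2)² + 17/24·(x - 2)³.
With (x - 2) = 4/3: s(10/3) = -301/405.

-0.7432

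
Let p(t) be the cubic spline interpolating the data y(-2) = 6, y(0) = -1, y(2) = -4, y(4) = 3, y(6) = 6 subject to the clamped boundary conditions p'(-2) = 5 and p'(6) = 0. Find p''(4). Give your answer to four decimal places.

Let M_i = p''(x_i). Step sizes h_i = 2, 2, 2, 2; slopes of the chords Δ_i = (y_(i+1) - y_i)/h_i = -7/2, -3/2, 7/2, 3/2.
  2·M_0 + 8·M_1 + 2·M_2 = 6(Δ_1 - Δ_0) = 12
  2·M_1 + 8·M_2 + 2·M_3 = 6(Δ_2 - Δ_1) = 30
  2·M_2 + 8·M_3 + 2·M_4 = 6(Δ_3 - Δ_2) = -12
Clamped end conditions give two more equations: 2h_0·M_0 + h_0·M_1 = 6(Δ_0 - p'(-2)) = -51 and h_3·M_3 + 2h_3·M_4 = 6(p'(6) - Δ_3) = -9.
Hence M_0 = -839/56, M_1 = 125/28, M_2 = 25/8, M_3 = -55/28, M_4 = -71/56.

-1.9643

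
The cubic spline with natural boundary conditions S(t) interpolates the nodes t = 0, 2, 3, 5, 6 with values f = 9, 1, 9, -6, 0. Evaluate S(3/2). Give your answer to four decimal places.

Put m_i = S'' at the i-th knot. Here h = (2, 1, 2, 1) and Δ = (-4, 8, -15/2, 6), so the interior equations h_(i-1)·m_(i-1) + 2(h_(i-1)+h_i)·m_i + h_i·m_(i+1) = 6(Δ_i − Δ_(i-1)) read
  2·m_0 + 6·m_1 + 1·m_2 = 6(Δ_1 - Δ_0) = 72
  1·m_1 + 6·m_2 + 2·m_3 = 6(Δ_2 - Δ_1) = -93
  2·m_2 + 6·m_3 + 1·m_4 = 6(Δ_3 - Δ_2) = 81
Natural end conditions: m_0 = m_4 = 0.
Hence m_0 = 0, m_1 = 504/31, m_2 = -792/31, m_3 = 1365/62, m_4 = 0.
On [0, 2], S(t) = 9 - 292/31·t + 0·t² + 42/31·t³.
With t = 3/2: S(3/2) = -69/124.

-0.5565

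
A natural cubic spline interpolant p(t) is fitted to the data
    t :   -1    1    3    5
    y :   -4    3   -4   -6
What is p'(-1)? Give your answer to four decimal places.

5.5333

With M_i denoting the second derivative at x_i, h_i = 2, 2, 2, and Δ_i = (y_(i+1) − y_i)/h_i = 7/2, -7/2, -1:
  2·M_0 + 8·M_1 + 2·M_2 = 6(Δ_1 - Δ_0) = -42
  2·M_1 + 8·M_2 + 2·M_3 = 6(Δ_2 - Δ_1) = 15
Natural end conditions: M_0 = M_3 = 0.
Solving the tridiagonal system: M_0 = 0, M_1 = -61/10, M_2 = 17/5, M_3 = 0.
On [-1, 1], p'(t) = b_0 + 2c_0·(t + 1) + 3d_0·(t + 1)² with b_0 = Δ_0 - h_0(2M_0 + M_1)/6 = 83/15, c_0 = M_0/2 = 0, d_0 = (M_1 - M_0)/(6h_0) = -61/120. So p'(-1) = 83/15.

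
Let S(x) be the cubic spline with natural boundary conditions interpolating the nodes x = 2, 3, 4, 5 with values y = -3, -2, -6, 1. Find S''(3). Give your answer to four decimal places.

With M_i denoting the second derivative at x_i, h_i = 1, 1, 1, and Δ_i = (y_(i+1) − y_i)/h_i = 1, -4, 7:
  1·M_0 + 4·M_1 + 1·M_2 = 6(Δ_1 - Δ_0) = -30
  1·M_1 + 4·M_2 + 1·M_3 = 6(Δ_2 - Δ_1) = 66
Natural end conditions: M_0 = M_3 = 0.
Forward elimination and back-substitution give M_0 = 0, M_1 = -62/5, M_2 = 98/5, M_3 = 0.

-12.4000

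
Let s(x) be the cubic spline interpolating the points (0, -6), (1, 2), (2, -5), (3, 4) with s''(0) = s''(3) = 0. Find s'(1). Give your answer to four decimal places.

With M_i denoting the second derivative at x_i, h_i = 1, 1, 1, and Δ_i = (y_(i+1) − y_i)/h_i = 8, -7, 9:
  1·M_0 + 4·M_1 + 1·M_2 = 6(Δ_1 - Δ_0) = -90
  1·M_1 + 4·M_2 + 1·M_3 = 6(Δ_2 - Δ_1) = 96
Natural end conditions: M_0 = M_3 = 0.
Forward elimination and back-substitution give M_0 = 0, M_1 = -152/5, M_2 = 158/5, M_3 = 0.
On [1, 2], s'(x) = b_1 + 2c_1·(x - 1) + 3d_1·(x - 1)² with b_1 = Δ_1 - h_1(2M_1 + M_2)/6 = -32/15, c_1 = M_1/2 = -76/5, d_1 = (M_2 - M_1)/(6h_1) = 31/3. So s'(1) = -32/15.

-2.1333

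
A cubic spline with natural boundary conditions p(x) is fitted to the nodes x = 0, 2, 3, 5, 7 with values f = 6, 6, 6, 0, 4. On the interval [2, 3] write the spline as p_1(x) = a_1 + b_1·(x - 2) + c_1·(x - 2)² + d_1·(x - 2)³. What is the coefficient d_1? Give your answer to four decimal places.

With σ_i denoting the second derivative at x_i, h_i = 2, 1, 2, 2, and Δ_i = (y_(i+1) − y_i)/h_i = 0, 0, -3, 2:
  2·σ_0 + 6·σ_1 + 1·σ_2 = 6(Δ_1 - Δ_0) = 0
  1·σ_1 + 6·σ_2 + 2·σ_3 = 6(Δ_2 - Δ_1) = -18
  2·σ_2 + 8·σ_3 + 2·σ_4 = 6(Δ_3 - Δ_2) = 30
Natural end conditions: σ_0 = σ_4 = 0.
Hence σ_0 = 0, σ_1 = 51/64, σ_2 = -153/32, σ_3 = 633/128, σ_4 = 0.
On [2, 3], with p_1(x) = a_1 + b_1·(x - 2) + c_1·(x - 2)² + d_1·(x - 2)³: c_1 = σ_1/2 = 51/128, d_1 = (σ_2 - σ_1)/(6h_1) = -119/128, b_1 = Δ_1 - h_1(2σ_1 + σ_2)/6 = 17/32.

-0.9297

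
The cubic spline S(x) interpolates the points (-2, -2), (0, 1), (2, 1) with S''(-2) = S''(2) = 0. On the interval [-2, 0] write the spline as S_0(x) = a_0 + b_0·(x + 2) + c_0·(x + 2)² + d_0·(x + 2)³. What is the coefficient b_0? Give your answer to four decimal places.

Let M_i = S''(x_i). Step sizes h_i = 2, 2; slopes of the chords Δ_i = (y_(i+1) - y_i)/h_i = 3/2, 0.
  2·M_0 + 8·M_1 + 2·M_2 = 6(Δ_1 - Δ_0) = -9
Natural end conditions: M_0 = M_2 = 0.
Forward elimination and back-substitution give M_0 = 0, M_1 = -9/8, M_2 = 0.
On [-2, 0], with S_0(x) = a_0 + b_0·(x + 2) + c_0·(x + 2)² + d_0·(x + 2)³: c_0 = M_0/2 = 0, d_0 = (M_1 - M_0)/(6h_0) = -3/32, b_0 = Δ_0 - h_0(2M_0 + M_1)/6 = 15/8.

1.8750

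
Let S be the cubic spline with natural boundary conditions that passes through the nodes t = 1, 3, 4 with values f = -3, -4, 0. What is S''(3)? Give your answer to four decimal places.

Let σ_i = S''(x_i). Step sizes h_i = 2, 1; slopes of the chords Δ_i = (y_(i+1) - y_i)/h_i = -1/2, 4.
  2·σ_0 + 6·σ_1 + 1·σ_2 = 6(Δ_1 - Δ_0) = 27
Natural end conditions: σ_0 = σ_2 = 0.
Forward elimination and back-substitution give σ_0 = 0, σ_1 = 9/2, σ_2 = 0.

4.5000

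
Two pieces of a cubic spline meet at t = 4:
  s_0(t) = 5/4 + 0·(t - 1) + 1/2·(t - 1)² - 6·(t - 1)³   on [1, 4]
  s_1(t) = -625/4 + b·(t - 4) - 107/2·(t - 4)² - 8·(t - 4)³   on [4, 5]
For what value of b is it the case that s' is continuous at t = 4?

s_0'(t) = 0 + 1·(t - 1) - 18·(t - 1)², so s_0'(4) = -159. On the right, s_1'(4) = b, so b = -159.

-159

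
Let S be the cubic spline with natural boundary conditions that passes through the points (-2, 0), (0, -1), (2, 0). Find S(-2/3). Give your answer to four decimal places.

With M_i denoting the second derivative at x_i, h_i = 2, 2, and Δ_i = (y_(i+1) − y_i)/h_i = -1/2, 1/2:
  2·M_0 + 8·M_1 + 2·M_2 = 6(Δ_1 - Δ_0) = 6
Natural end conditions: M_0 = M_2 = 0.
Forward elimination and back-substitution give M_0 = 0, M_1 = 3/4, M_2 = 0.
On [-2, 0], S(x) = 0 - 3/4·(x + 2) + 0·(x + 2)² + 1/16·(x + 2)³.
With (x + 2) = 4/3: S(-2/3) = -23/27.

-0.8519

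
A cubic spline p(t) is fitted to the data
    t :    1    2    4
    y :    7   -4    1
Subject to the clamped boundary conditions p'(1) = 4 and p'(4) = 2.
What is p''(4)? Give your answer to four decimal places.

-14.9167

Let M_i = p''(x_i). Step sizes h_i = 1, 2; slopes of the chords Δ_i = (y_(i+1) - y_i)/h_i = -11, 5/2.
  1·M_0 + 6·M_1 + 2·M_2 = 6(Δ_1 - Δ_0) = 81
Clamped end conditions give two more equations: 2h_0·M_0 + h_0·M_1 = 6(Δ_0 - p'(1)) = -90 and h_1·M_1 + 2h_1·M_2 = 6(p'(4) - Δ_1) = -3.
Solving the tridiagonal system: M_0 = -355/6, M_1 = 85/3, M_2 = -179/12.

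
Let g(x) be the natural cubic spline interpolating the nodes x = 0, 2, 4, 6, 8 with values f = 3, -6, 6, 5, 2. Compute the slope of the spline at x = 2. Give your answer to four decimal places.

With σ_i denoting the second derivative at x_i, h_i = 2, 2, 2, 2, and Δ_i = (y_(i+1) − y_i)/h_i = -9/2, 6, -1/2, -3/2:
  2·σ_0 + 8·σ_1 + 2·σ_2 = 6(Δ_1 - Δ_0) = 63
  2·σ_1 + 8·σ_2 + 2·σ_3 = 6(Δ_2 - Δ_1) = -39
  2·σ_2 + 8·σ_3 + 2·σ_4 = 6(Δ_3 - Δ_2) = -6
Natural end conditions: σ_0 = σ_4 = 0.
Forward elimination and back-substitution give σ_0 = 0, σ_1 = 1095/112, σ_2 = -213/28, σ_3 = 129/112, σ_4 = 0.
On [2, 4], g'(x) = b_1 + 2c_1·(x - 2) + 3d_1·(x - 2)² with b_1 = Δ_1 - h_1(2σ_1 + σ_2)/6 = 113/56, c_1 = σ_1/2 = 1095/224, d_1 = (σ_2 - σ_1)/(6h_1) = -649/448. So g'(2) = 113/56.

2.0179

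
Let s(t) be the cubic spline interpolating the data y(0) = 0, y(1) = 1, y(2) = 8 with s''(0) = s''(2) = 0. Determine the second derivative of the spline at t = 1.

With m_i denoting the second derivative at x_i, h_i = 1, 1, and Δ_i = (y_(i+1) − y_i)/h_i = 1, 7:
  1·m_0 + 4·m_1 + 1·m_2 = 6(Δ_1 - Δ_0) = 36
Natural end conditions: m_0 = m_2 = 0.
Solving: m_0 = 0, m_1 = 9, m_2 = 0.

9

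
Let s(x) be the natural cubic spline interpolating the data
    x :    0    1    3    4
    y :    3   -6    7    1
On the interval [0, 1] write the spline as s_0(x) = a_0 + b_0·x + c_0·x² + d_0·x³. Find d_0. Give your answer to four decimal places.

With M_i denoting the second derivative at x_i, h_i = 1, 2, 1, and Δ_i = (y_(i+1) − y_i)/h_i = -9, 13/2, -6:
  1·M_0 + 6·M_1 + 2·M_2 = 6(Δ_1 - Δ_0) = 93
  2·M_1 + 6·M_2 + 1·M_3 = 6(Δ_2 - Δ_1) = -75
Natural end conditions: M_0 = M_3 = 0.
Hence M_0 = 0, M_1 = 177/8, M_2 = -159/8, M_3 = 0.
On [0, 1], with s_0(x) = a_0 + b_0·x + c_0·x² + d_0·x³: c_0 = M_0/2 = 0, d_0 = (M_1 - M_0)/(6h_0) = 59/16, b_0 = Δ_0 - h_0(2M_0 + M_1)/6 = -203/16.

3.6875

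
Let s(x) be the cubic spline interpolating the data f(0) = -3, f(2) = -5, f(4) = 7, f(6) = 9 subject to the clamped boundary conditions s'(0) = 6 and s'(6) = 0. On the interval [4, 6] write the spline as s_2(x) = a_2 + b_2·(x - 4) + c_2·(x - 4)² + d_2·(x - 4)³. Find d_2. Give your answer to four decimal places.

0.7500

Write M_i for s''(x_i). With h_i = 2, 2, 2 and divided differences Δ_i = -1, 6, 1, the continuity of s' gives the tridiagonal system
  2·M_0 + 8·M_1 + 2·M_2 = 6(Δ_1 - Δ_0) = 42
  2·M_1 + 8·M_2 + 2·M_3 = 6(Δ_2 - Δ_1) = -30
Clamped end conditions give two more equations: 2h_0·M_0 + h_0·M_1 = 6(Δ_0 - s'(0)) = -42 and h_2·M_2 + 2h_2·M_3 = 6(s'(6) - Δ_2) = -6.
Solving the tridiagonal system: M_0 = -16, M_1 = 11, M_2 = -7, M_3 = 2.
On [4, 6], with s_2(x) = a_2 + b_2·(x - 4) + c_2·(x - 4)² + d_2·(x - 4)³: c_2 = M_2/2 = -7/2, d_2 = (M_3 - M_2)/(6h_2) = 3/4, b_2 = Δ_2 - h_2(2M_2 + M_3)/6 = 5.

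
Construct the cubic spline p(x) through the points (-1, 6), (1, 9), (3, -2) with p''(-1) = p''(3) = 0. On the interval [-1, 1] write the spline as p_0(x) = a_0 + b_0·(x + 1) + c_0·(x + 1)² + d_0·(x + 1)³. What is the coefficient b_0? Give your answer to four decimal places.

3.2500

Put m_i = p'' at the i-th knot. Here h = (2, 2) and Δ = (3/2, -11/2), so the interior equations h_(i-1)·m_(i-1) + 2(h_(i-1)+h_i)·m_i + h_i·m_(i+1) = 6(Δ_i − Δ_(i-1)) read
  2·m_0 + 8·m_1 + 2·m_2 = 6(Δ_1 - Δ_0) = -42
Natural end conditions: m_0 = m_2 = 0.
Solving: m_0 = 0, m_1 = -21/4, m_2 = 0.
On [-1, 1], with p_0(x) = a_0 + b_0·(x + 1) + c_0·(x + 1)² + d_0·(x + 1)³: c_0 = m_0/2 = 0, d_0 = (m_1 - m_0)/(6h_0) = -7/16, b_0 = Δ_0 - h_0(2m_0 + m_1)/6 = 13/4.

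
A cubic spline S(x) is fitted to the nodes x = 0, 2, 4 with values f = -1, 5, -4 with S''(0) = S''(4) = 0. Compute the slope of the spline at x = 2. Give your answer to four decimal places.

-0.7500

Let M_i = S''(x_i). Step sizes h_i = 2, 2; slopes of the chords Δ_i = (y_(i+1) - y_i)/h_i = 3, -9/2.
  2·M_0 + 8·M_1 + 2·M_2 = 6(Δ_1 - Δ_0) = -45
Natural end conditions: M_0 = M_2 = 0.
Solving: M_0 = 0, M_1 = -45/8, M_2 = 0.
On [2, 4], S'(x) = b_1 + 2c_1·(x - 2) + 3d_1·(x - 2)² with b_1 = Δ_1 - h_1(2M_1 + M_2)/6 = -3/4, c_1 = M_1/2 = -45/16, d_1 = (M_2 - M_1)/(6h_1) = 15/32. So S'(2) = -3/4.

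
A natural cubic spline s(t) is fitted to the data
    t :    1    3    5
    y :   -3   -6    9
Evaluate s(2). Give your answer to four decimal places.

Let M_i = s''(x_i). Step sizes h_i = 2, 2; slopes of the chords Δ_i = (y_(i+1) - y_i)/h_i = -3/2, 15/2.
  2·M_0 + 8·M_1 + 2·M_2 = 6(Δ_1 - Δ_0) = 54
Natural end conditions: M_0 = M_2 = 0.
Forward elimination and back-substitution give M_0 = 0, M_1 = 27/4, M_2 = 0.
On [1, 3], s(t) = -3 - 15/4·(t - 1) + 0·(t - 1)² + 9/16·(t - 1)³.
With (t - 1) = 1: s(2) = -99/16.

-6.1875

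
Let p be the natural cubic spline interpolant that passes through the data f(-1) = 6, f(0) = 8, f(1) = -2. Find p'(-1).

Write M_i for p''(x_i). With h_i = 1, 1 and divided differences Δ_i = 2, -10, the continuity of p' gives the tridiagonal system
  1·M_0 + 4·M_1 + 1·M_2 = 6(Δ_1 - Δ_0) = -72
Natural end conditions: M_0 = M_2 = 0.
Solving the tridiagonal system: M_0 = 0, M_1 = -18, M_2 = 0.
On [-1, 0], p'(t) = b_0 + 2c_0·(t + 1) + 3d_0·(t + 1)² with b_0 = Δ_0 - h_0(2M_0 + M_1)/6 = 5, c_0 = M_0/2 = 0, d_0 = (M_1 - M_0)/(6h_0) = -3. So p'(-1) = 5.

5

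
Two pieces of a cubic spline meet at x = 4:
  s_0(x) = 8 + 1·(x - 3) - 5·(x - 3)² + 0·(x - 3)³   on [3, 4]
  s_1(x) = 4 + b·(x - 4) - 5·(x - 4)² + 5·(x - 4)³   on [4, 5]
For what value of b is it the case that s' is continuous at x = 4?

-9

s_0'(x) = 1 - 10·(x - 3) + 0·(x - 3)², so s_0'(4) = -9. On the right, s_1'(4) = b, so b = -9.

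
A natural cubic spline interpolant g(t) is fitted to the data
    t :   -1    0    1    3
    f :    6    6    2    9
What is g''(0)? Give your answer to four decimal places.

-8.2174

Let m_i = g''(x_i). Step sizes h_i = 1, 1, 2; slopes of the chords Δ_i = (y_(i+1) - y_i)/h_i = 0, -4, 7/2.
  1·m_0 + 4·m_1 + 1·m_2 = 6(Δ_1 - Δ_0) = -24
  1·m_1 + 6·m_2 + 2·m_3 = 6(Δ_2 - Δ_1) = 45
Natural end conditions: m_0 = m_3 = 0.
Solving: m_0 = 0, m_1 = -189/23, m_2 = 204/23, m_3 = 0.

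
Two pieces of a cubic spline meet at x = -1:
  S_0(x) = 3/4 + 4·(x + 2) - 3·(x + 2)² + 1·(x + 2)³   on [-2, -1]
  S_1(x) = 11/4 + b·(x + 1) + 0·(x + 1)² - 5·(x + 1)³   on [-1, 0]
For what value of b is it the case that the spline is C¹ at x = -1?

1

S_0'(x) = 4 - 6·(x + 2) + 3·(x + 2)², so S_0'(-1) = 1. On the right, S_1'(-1) = b, so b = 1.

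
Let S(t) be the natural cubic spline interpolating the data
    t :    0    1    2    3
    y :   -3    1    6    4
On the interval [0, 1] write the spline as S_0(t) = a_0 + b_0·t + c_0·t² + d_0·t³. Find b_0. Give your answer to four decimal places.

With m_i denoting the second derivative at x_i, h_i = 1, 1, 1, and Δ_i = (y_(i+1) − y_i)/h_i = 4, 5, -2:
  1·m_0 + 4·m_1 + 1·m_2 = 6(Δ_1 - Δ_0) = 6
  1·m_1 + 4·m_2 + 1·m_3 = 6(Δ_2 - Δ_1) = -42
Natural end conditions: m_0 = m_3 = 0.
Forward elimination and back-substitution give m_0 = 0, m_1 = 22/5, m_2 = -58/5, m_3 = 0.
On [0, 1], with S_0(t) = a_0 + b_0·t + c_0·t² + d_0·t³: c_0 = m_0/2 = 0, d_0 = (m_1 - m_0)/(6h_0) = 11/15, b_0 = Δ_0 - h_0(2m_0 + m_1)/6 = 49/15.

3.2667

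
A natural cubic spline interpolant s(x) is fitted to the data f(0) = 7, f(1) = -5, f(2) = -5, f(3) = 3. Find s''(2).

Put m_i = s'' at the i-th knot. Here h = (1, 1, 1) and Δ = (-12, 0, 8), so the interior equations h_(i-1)·m_(i-1) + 2(h_(i-1)+h_i)·m_i + h_i·m_(i+1) = 6(Δ_i − Δ_(i-1)) read
  1·m_0 + 4·m_1 + 1·m_2 = 6(Δ_1 - Δ_0) = 72
  1·m_1 + 4·m_2 + 1·m_3 = 6(Δ_2 - Δ_1) = 48
Natural end conditions: m_0 = m_3 = 0.
Hence m_0 = 0, m_1 = 16, m_2 = 8, m_3 = 0.

8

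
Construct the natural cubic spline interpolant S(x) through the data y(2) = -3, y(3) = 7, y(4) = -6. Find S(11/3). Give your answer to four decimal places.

0.0370

Let M_i = S''(x_i). Step sizes h_i = 1, 1; slopes of the chords Δ_i = (y_(i+1) - y_i)/h_i = 10, -13.
  1·M_0 + 4·M_1 + 1·M_2 = 6(Δ_1 - Δ_0) = -138
Natural end conditions: M_0 = M_2 = 0.
Hence M_0 = 0, M_1 = -69/2, M_2 = 0.
On [3, 4], S(x) = 7 - 3/2·(x - 3) - 69/4·(x - 3)² + 23/4·(x - 3)³.
With (x - 3) = 2/3: S(11/3) = 1/27.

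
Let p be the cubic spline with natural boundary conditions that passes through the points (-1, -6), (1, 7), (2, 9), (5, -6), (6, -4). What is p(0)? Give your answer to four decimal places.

Write m_i for p''(x_i). With h_i = 2, 1, 3, 1 and divided differences Δ_i = 13/2, 2, -5, 2, the continuity of p' gives the tridiagonal system
  2·m_0 + 6·m_1 + 1·m_2 = 6(Δ_1 - Δ_0) = -27
  1·m_1 + 8·m_2 + 3·m_3 = 6(Δ_2 - Δ_1) = -42
  3·m_2 + 8·m_3 + 1·m_4 = 6(Δ_3 - Δ_2) = 42
Natural end conditions: m_0 = m_4 = 0.
Hence m_0 = 0, m_1 = -1023/322, m_2 = -1278/161, m_3 = 2649/322, m_4 = 0.
On [-1, 1], p(x) = -6 + 1217/161·(x + 1) + 0·(x + 1)² - 341/1288·(x + 1)³.
With (x + 1) = 1: p(0) = 1667/1288.

1.2943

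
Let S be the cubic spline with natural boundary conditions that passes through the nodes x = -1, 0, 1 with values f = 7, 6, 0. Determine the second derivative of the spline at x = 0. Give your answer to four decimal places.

With M_i denoting the second derivative at x_i, h_i = 1, 1, and Δ_i = (y_(i+1) − y_i)/h_i = -1, -6:
  1·M_0 + 4·M_1 + 1·M_2 = 6(Δ_1 - Δ_0) = -30
Natural end conditions: M_0 = M_2 = 0.
Solving: M_0 = 0, M_1 = -15/2, M_2 = 0.

-7.5000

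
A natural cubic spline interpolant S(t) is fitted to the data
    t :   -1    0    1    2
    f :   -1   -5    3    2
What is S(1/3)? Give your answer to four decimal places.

Put M_i = S'' at the i-th knot. Here h = (1, 1, 1) and Δ = (-4, 8, -1), so the interior equations h_(i-1)·M_(i-1) + 2(h_(i-1)+h_i)·M_i + h_i·M_(i+1) = 6(Δ_i − Δ_(i-1)) read
  1·M_0 + 4·M_1 + 1·M_2 = 6(Δ_1 - Δ_0) = 72
  1·M_1 + 4·M_2 + 1·M_3 = 6(Δ_2 - Δ_1) = -54
Natural end conditions: M_0 = M_3 = 0.
Forward elimination and back-substitution give M_0 = 0, M_1 = 114/5, M_2 = -96/5, M_3 = 0.
On [0, 1], S(t) = -5 + 18/5·t + 57/5·t² - 7·t³.
With t = 1/3: S(1/3) = -377/135.

-2.7926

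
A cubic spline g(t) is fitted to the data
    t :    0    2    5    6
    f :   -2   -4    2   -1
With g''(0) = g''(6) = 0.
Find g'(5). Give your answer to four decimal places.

With M_i denoting the second derivative at x_i, h_i = 2, 3, 1, and Δ_i = (y_(i+1) − y_i)/h_i = -1, 2, -3:
  2·M_0 + 10·M_1 + 3·M_2 = 6(Δ_1 - Δ_0) = 18
  3·M_1 + 8·M_2 + 1·M_3 = 6(Δ_2 - Δ_1) = -30
Natural end conditions: M_0 = M_3 = 0.
Hence M_0 = 0, M_1 = 234/71, M_2 = -354/71, M_3 = 0.
On [5, 6], g'(t) = b_2 + 2c_2·(t - 5) + 3d_2·(t - 5)² with b_2 = Δ_2 - h_2(2M_2 + M_3)/6 = -95/71, c_2 = M_2/2 = -177/71, d_2 = (M_3 - M_2)/(6h_2) = 59/71. So g'(5) = -95/71.

-1.3380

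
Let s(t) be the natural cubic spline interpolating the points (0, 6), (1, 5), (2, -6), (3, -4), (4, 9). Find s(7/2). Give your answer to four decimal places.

With M_i denoting the second derivative at x_i, h_i = 1, 1, 1, 1, and Δ_i = (y_(i+1) − y_i)/h_i = -1, -11, 2, 13:
  1·M_0 + 4·M_1 + 1·M_2 = 6(Δ_1 - Δ_0) = -60
  1·M_1 + 4·M_2 + 1·M_3 = 6(Δ_2 - Δ_1) = 78
  1·M_2 + 4·M_3 + 1·M_4 = 6(Δ_3 - Δ_2) = 66
Natural end conditions: M_0 = M_4 = 0.
Forward elimination and back-substitution give M_0 = 0, M_1 = -573/28, M_2 = 153/7, M_3 = 309/28, M_4 = 0.
On [3, 4], s(t) = -4 + 261/28·(t - 3) + 309/56·(t - 3)² - 103/56·(t - 3)³.
With (t - 3) = 1/2: s(7/2) = 811/448.

1.8103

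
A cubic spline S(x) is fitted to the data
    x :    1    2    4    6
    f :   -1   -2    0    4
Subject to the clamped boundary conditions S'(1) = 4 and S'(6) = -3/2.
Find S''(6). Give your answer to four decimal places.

With m_i denoting the second derivative at x_i, h_i = 1, 2, 2, and Δ_i = (y_(i+1) − y_i)/h_i = -1, 1, 2:
  1·m_0 + 6·m_1 + 2·m_2 = 6(Δ_1 - Δ_0) = 12
  2·m_1 + 8·m_2 + 2·m_3 = 6(Δ_2 - Δ_1) = 6
Clamped end conditions give two more equations: 2h_0·m_0 + h_0·m_1 = 6(Δ_0 - S'(1)) = -30 and h_2·m_2 + 2h_2·m_3 = 6(S'(6) - Δ_2) = -21.
Forward elimination and back-substitution give m_0 = -397/23, m_1 = 104/23, m_2 = 49/46, m_3 = -133/23.

-5.7826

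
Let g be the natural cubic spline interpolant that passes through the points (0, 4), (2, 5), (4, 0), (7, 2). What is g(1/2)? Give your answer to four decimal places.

Write M_i for g''(x_i). With h_i = 2, 2, 3 and divided differences Δ_i = 1/2, -5/2, 2/3, the continuity of g' gives the tridiagonal system
  2·M_0 + 8·M_1 + 2·M_2 = 6(Δ_1 - Δ_0) = -18
  2·M_1 + 10·M_2 + 3·M_3 = 6(Δ_2 - Δ_1) = 19
Natural end conditions: M_0 = M_3 = 0.
Forward elimination and back-substitution give M_0 = 0, M_1 = -109/38, M_2 = 47/19, M_3 = 0.
On [0, 2], g(x) = 4 + 83/57·x + 0·x² - 109/456·x³.
With x = 1/2: g(1/2) = 5713/1216.

4.6982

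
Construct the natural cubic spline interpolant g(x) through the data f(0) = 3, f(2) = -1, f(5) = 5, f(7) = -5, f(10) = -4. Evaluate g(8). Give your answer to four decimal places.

Put m_i = g'' at the i-th knot. Here h = (2, 3, 2, 3) and Δ = (-2, 2, -5, 1/3), so the interior equations h_(i-1)·m_(i-1) + 2(h_(i-1)+h_i)·m_i + h_i·m_(i+1) = 6(Δ_i − Δ_(i-1)) read
  2·m_0 + 10·m_1 + 3·m_2 = 6(Δ_1 - Δ_0) = 24
  3·m_1 + 10·m_2 + 2·m_3 = 6(Δ_2 - Δ_1) = -42
  2·m_2 + 10·m_3 + 3·m_4 = 6(Δ_3 - Δ_2) = 32
Natural end conditions: m_0 = m_4 = 0.
Hence m_0 = 0, m_1 = 626/145, m_2 = -556/87, m_3 = 1948/435, m_4 = 0.
On [7, 10], g(x) = -5 - 601/145·(x - 7) + 974/435·(x - 7)² - 974/3915·(x - 7)³.
With (x - 7) = 1: g(8) = -5602/783.

-7.1545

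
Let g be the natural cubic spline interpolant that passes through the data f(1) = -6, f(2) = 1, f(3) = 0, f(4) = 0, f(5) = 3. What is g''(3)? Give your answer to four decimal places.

3.8571

With σ_i denoting the second derivative at x_i, h_i = 1, 1, 1, 1, and Δ_i = (y_(i+1) − y_i)/h_i = 7, -1, 0, 3:
  1·σ_0 + 4·σ_1 + 1·σ_2 = 6(Δ_1 - Δ_0) = -48
  1·σ_1 + 4·σ_2 + 1·σ_3 = 6(Δ_2 - Δ_1) = 6
  1·σ_2 + 4·σ_3 + 1·σ_4 = 6(Δ_3 - Δ_2) = 18
Natural end conditions: σ_0 = σ_4 = 0.
Solving: σ_0 = 0, σ_1 = -363/28, σ_2 = 27/7, σ_3 = 99/28, σ_4 = 0.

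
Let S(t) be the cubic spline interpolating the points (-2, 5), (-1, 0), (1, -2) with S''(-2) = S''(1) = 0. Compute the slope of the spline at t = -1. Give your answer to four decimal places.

Write σ_i for S''(x_i). With h_i = 1, 2 and divided differences Δ_i = -5, -1, the continuity of S' gives the tridiagonal system
  1·σ_0 + 6·σ_1 + 2·σ_2 = 6(Δ_1 - Δ_0) = 24
Natural end conditions: σ_0 = σ_2 = 0.
Solving: σ_0 = 0, σ_1 = 4, σ_2 = 0.
On [-1, 1], S'(t) = b_1 + 2c_1·(t + 1) + 3d_1·(t + 1)² with b_1 = Δ_1 - h_1(2σ_1 + σ_2)/6 = -11/3, c_1 = σ_1/2 = 2, d_1 = (σ_2 - σ_1)/(6h_1) = -1/3. So S'(-1) = -11/3.

-3.6667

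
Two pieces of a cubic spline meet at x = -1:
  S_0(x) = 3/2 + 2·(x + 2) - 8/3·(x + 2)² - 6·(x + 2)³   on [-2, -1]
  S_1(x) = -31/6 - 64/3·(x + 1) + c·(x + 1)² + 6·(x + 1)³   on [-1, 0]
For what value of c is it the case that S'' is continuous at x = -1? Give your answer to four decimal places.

S_0''(x) = -16/3 - 36·(x + 2), so S_0''(-1) = -124/3. On the right, S_1''(-1) = 2c, so c = -62/3.

-20.6667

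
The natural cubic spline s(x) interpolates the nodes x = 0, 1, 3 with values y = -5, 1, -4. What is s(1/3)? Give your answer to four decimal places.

-2.5802

Let M_i = s''(x_i). Step sizes h_i = 1, 2; slopes of the chords Δ_i = (y_(i+1) - y_i)/h_i = 6, -5/2.
  1·M_0 + 6·M_1 + 2·M_2 = 6(Δ_1 - Δ_0) = -51
Natural end conditions: M_0 = M_2 = 0.
Forward elimination and back-substitution give M_0 = 0, M_1 = -17/2, M_2 = 0.
On [0, 1], s(x) = -5 + 89/12·x + 0·x² - 17/12·x³.
With x = 1/3: s(1/3) = -209/81.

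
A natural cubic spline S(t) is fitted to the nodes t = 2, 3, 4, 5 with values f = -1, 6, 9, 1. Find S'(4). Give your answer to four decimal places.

Let M_i = S''(x_i). Step sizes h_i = 1, 1, 1; slopes of the chords Δ_i = (y_(i+1) - y_i)/h_i = 7, 3, -8.
  1·M_0 + 4·M_1 + 1·M_2 = 6(Δ_1 - Δ_0) = -24
  1·M_1 + 4·M_2 + 1·M_3 = 6(Δ_2 - Δ_1) = -66
Natural end conditions: M_0 = M_3 = 0.
Solving the tridiagonal system: M_0 = 0, M_1 = -2, M_2 = -16, M_3 = 0.
On [4, 5], S'(t) = b_2 + 2c_2·(t - 4) + 3d_2·(t - 4)² with b_2 = Δ_2 - h_2(2M_2 + M_3)/6 = -8/3, c_2 = M_2/2 = -8, d_2 = (M_3 - M_2)/(6h_2) = 8/3. So S'(4) = -8/3.

-2.6667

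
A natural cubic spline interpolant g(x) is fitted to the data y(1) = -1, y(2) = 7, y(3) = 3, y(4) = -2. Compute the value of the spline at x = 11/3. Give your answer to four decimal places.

Put m_i = g'' at the i-th knot. Here h = (1, 1, 1) and Δ = (8, -4, -5), so the interior equations h_(i-1)·m_(i-1) + 2(h_(i-1)+h_i)·m_i + h_i·m_(i+1) = 6(Δ_i − Δ_(i-1)) read
  1·m_0 + 4·m_1 + 1·m_2 = 6(Δ_1 - Δ_0) = -72
  1·m_1 + 4·m_2 + 1·m_3 = 6(Δ_2 - Δ_1) = -6
Natural end conditions: m_0 = m_3 = 0.
Solving: m_0 = 0, m_1 = -94/5, m_2 = 16/5, m_3 = 0.
On [3, 4], g(x) = 3 - 91/15·(x - 3) + 8/5·(x - 3)² - 8/15·(x - 3)³.
With (x - 3) = 2/3: g(11/3) = -199/405.

-0.4914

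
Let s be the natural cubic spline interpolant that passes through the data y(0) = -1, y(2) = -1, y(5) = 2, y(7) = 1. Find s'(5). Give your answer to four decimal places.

0.2912

Put σ_i = s'' at the i-th knot. Here h = (2, 3, 2) and Δ = (0, 1, -1/2), so the interior equations h_(i-1)·σ_(i-1) + 2(h_(i-1)+h_i)·σ_i + h_i·σ_(i+1) = 6(Δ_i − Δ_(i-1)) read
  2·σ_0 + 10·σ_1 + 3·σ_2 = 6(Δ_1 - Δ_0) = 6
  3·σ_1 + 10·σ_2 + 2·σ_3 = 6(Δ_2 - Δ_1) = -9
Natural end conditions: σ_0 = σ_3 = 0.
Forward elimination and back-substitution give σ_0 = 0, σ_1 = 87/91, σ_2 = -108/91, σ_3 = 0.
On [5, 7], s'(x) = b_2 + 2c_2·(x - 5) + 3d_2·(x - 5)² with b_2 = Δ_2 - h_2(2σ_2 + σ_3)/6 = 53/182, c_2 = σ_2/2 = -54/91, d_2 = (σ_3 - σ_2)/(6h_2) = 9/91. So s'(5) = 53/182.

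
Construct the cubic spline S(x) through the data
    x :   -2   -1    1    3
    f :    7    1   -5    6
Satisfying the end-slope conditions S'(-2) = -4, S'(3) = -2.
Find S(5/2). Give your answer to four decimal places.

5.2269

With σ_i denoting the second derivative at x_i, h_i = 1, 2, 2, and Δ_i = (y_(i+1) − y_i)/h_i = -6, -3, 11/2:
  1·σ_0 + 6·σ_1 + 2·σ_2 = 6(Δ_1 - Δ_0) = 18
  2·σ_1 + 8·σ_2 + 2·σ_3 = 6(Δ_2 - Δ_1) = 51
Clamped end conditions give two more equations: 2h_0·σ_0 + h_0·σ_1 = 6(Δ_0 - S'(-2)) = -12 and h_2·σ_2 + 2h_2·σ_3 = 6(S'(3) - Δ_2) = -45.
Forward elimination and back-substitution give σ_0 = -145/23, σ_1 = 14/23, σ_2 = 475/46, σ_3 = -755/46.
On [1, 3], S(x) = -5 + 94/23·(x - 1) + 475/92·(x - 1)² - 205/92·(x - 1)³.
With (x - 1) = 3/2: S(5/2) = 3847/736.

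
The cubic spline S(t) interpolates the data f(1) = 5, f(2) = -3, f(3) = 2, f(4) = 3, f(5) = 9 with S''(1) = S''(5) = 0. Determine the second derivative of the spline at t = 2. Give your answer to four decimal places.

Put M_i = S'' at the i-th knot. Here h = (1, 1, 1, 1) and Δ = (-8, 5, 1, 6), so the interior equations h_(i-1)·M_(i-1) + 2(h_(i-1)+h_i)·M_i + h_i·M_(i+1) = 6(Δ_i − Δ_(i-1)) read
  1·M_0 + 4·M_1 + 1·M_2 = 6(Δ_1 - Δ_0) = 78
  1·M_1 + 4·M_2 + 1·M_3 = 6(Δ_2 - Δ_1) = -24
  1·M_2 + 4·M_3 + 1·M_4 = 6(Δ_3 - Δ_2) = 30
Natural end conditions: M_0 = M_4 = 0.
Forward elimination and back-substitution give M_0 = 0, M_1 = 162/7, M_2 = -102/7, M_3 = 78/7, M_4 = 0.

23.1429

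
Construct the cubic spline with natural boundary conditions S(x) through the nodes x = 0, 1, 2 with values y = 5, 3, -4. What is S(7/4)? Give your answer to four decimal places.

-1.9570

Let m_i = S''(x_i). Step sizes h_i = 1, 1; slopes of the chords Δ_i = (y_(i+1) - y_i)/h_i = -2, -7.
  1·m_0 + 4·m_1 + 1·m_2 = 6(Δ_1 - Δ_0) = -30
Natural end conditions: m_0 = m_2 = 0.
Forward elimination and back-substitution give m_0 = 0, m_1 = -15/2, m_2 = 0.
On [1, 2], S(x) = 3 - 9/2·(x - 1) - 15/4·(x - 1)² + 5/4·(x - 1)³.
With (x - 1) = 3/4: S(7/4) = -501/256.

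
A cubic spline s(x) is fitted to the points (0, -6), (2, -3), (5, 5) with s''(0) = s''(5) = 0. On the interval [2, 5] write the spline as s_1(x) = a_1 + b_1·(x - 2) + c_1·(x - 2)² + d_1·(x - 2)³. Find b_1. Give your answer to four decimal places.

Put m_i = s'' at the i-th knot. Here h = (2, 3) and Δ = (3/2, 8/3), so the interior equations h_(i-1)·m_(i-1) + 2(h_(i-1)+h_i)·m_i + h_i·m_(i+1) = 6(Δ_i − Δ_(i-1)) read
  2·m_0 + 10·m_1 + 3·m_2 = 6(Δ_1 - Δ_0) = 7
Natural end conditions: m_0 = m_2 = 0.
Solving the tridiagonal system: m_0 = 0, m_1 = 7/10, m_2 = 0.
On [2, 5], with s_1(x) = a_1 + b_1·(x - 2) + c_1·(x - 2)² + d_1·(x - 2)³: c_1 = m_1/2 = 7/20, d_1 = (m_2 - m_1)/(6h_1) = -7/180, b_1 = Δ_1 - h_1(2m_1 + m_2)/6 = 59/30.

1.9667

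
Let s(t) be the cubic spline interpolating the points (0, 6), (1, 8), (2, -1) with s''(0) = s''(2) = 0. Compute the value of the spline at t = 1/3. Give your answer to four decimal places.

7.4815

Put m_i = s'' at the i-th knot. Here h = (1, 1) and Δ = (2, -9), so the interior equations h_(i-1)·m_(i-1) + 2(h_(i-1)+h_i)·m_i + h_i·m_(i+1) = 6(Δ_i − Δ_(i-1)) read
  1·m_0 + 4·m_1 + 1·m_2 = 6(Δ_1 - Δ_0) = -66
Natural end conditions: m_0 = m_2 = 0.
Solving the tridiagonal system: m_0 = 0, m_1 = -33/2, m_2 = 0.
On [0, 1], s(t) = 6 + 19/4·t + 0·t² - 11/4·t³.
With t = 1/3: s(1/3) = 202/27.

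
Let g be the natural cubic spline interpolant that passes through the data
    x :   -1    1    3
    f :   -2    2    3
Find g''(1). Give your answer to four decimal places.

Let σ_i = g''(x_i). Step sizes h_i = 2, 2; slopes of the chords Δ_i = (y_(i+1) - y_i)/h_i = 2, 1/2.
  2·σ_0 + 8·σ_1 + 2·σ_2 = 6(Δ_1 - Δ_0) = -9
Natural end conditions: σ_0 = σ_2 = 0.
Solving the tridiagonal system: σ_0 = 0, σ_1 = -9/8, σ_2 = 0.

-1.1250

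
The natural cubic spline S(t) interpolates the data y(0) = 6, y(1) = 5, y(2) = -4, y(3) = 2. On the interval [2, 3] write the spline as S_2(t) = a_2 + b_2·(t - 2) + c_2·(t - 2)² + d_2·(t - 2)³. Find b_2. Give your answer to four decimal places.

-3.0667

With m_i denoting the second derivative at x_i, h_i = 1, 1, 1, and Δ_i = (y_(i+1) − y_i)/h_i = -1, -9, 6:
  1·m_0 + 4·m_1 + 1·m_2 = 6(Δ_1 - Δ_0) = -48
  1·m_1 + 4·m_2 + 1·m_3 = 6(Δ_2 - Δ_1) = 90
Natural end conditions: m_0 = m_3 = 0.
Forward elimination and back-substitution give m_0 = 0, m_1 = -94/5, m_2 = 136/5, m_3 = 0.
On [2, 3], with S_2(t) = a_2 + b_2·(t - 2) + c_2·(t - 2)² + d_2·(t - 2)³: c_2 = m_2/2 = 68/5, d_2 = (m_3 - m_2)/(6h_2) = -68/15, b_2 = Δ_2 - h_2(2m_2 + m_3)/6 = -46/15.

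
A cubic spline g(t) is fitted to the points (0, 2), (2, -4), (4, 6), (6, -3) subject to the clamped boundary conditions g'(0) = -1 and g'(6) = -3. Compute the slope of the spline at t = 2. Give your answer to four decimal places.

Put M_i = g'' at the i-th knot. Here h = (2, 2, 2) and Δ = (-3, 5, -9/2), so the interior equations h_(i-1)·M_(i-1) + 2(h_(i-1)+h_i)·M_i + h_i·M_(i+1) = 6(Δ_i − Δ_(i-1)) read
  2·M_0 + 8·M_1 + 2·M_2 = 6(Δ_1 - Δ_0) = 48
  2·M_1 + 8·M_2 + 2·M_3 = 6(Δ_2 - Δ_1) = -57
Clamped end conditions give two more equations: 2h_0·M_0 + h_0·M_1 = 6(Δ_0 - g'(0)) = -12 and h_2·M_2 + 2h_2·M_3 = 6(g'(6) - Δ_2) = 9.
Hence M_0 = -257/30, M_1 = 167/15, M_2 = -359/30, M_3 = 247/30.
On [2, 4], g'(t) = b_1 + 2c_1·(t - 2) + 3d_1·(t - 2)² with b_1 = Δ_1 - h_1(2M_1 + M_2)/6 = 47/30, c_1 = M_1/2 = 167/30, d_1 = (M_2 - M_1)/(6h_1) = -77/40. So g'(2) = 47/30.

1.5667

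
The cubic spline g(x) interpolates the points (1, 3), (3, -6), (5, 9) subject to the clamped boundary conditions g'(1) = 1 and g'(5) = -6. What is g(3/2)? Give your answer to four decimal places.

1.5469

Let M_i = g''(x_i). Step sizes h_i = 2, 2; slopes of the chords Δ_i = (y_(i+1) - y_i)/h_i = -9/2, 15/2.
  2·M_0 + 8·M_1 + 2·M_2 = 6(Δ_1 - Δ_0) = 72
Clamped end conditions give two more equations: 2h_0·M_0 + h_0·M_1 = 6(Δ_0 - g'(1)) = -33 and h_1·M_1 + 2h_1·M_2 = 6(g'(5) - Δ_1) = -81.
Forward elimination and back-substitution give M_0 = -19, M_1 = 43/2, M_2 = -31.
On [1, 3], g(x) = 3 + 1·(x - 1) - 19/2·(x - 1)² + 27/8·(x - 1)³.
With (x - 1) = 1/2: g(3/2) = 99/64.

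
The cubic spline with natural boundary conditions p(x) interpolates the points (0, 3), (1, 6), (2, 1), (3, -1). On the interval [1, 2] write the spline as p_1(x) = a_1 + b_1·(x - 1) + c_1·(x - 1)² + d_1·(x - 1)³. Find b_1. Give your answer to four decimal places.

-1.6667

With m_i denoting the second derivative at x_i, h_i = 1, 1, 1, and Δ_i = (y_(i+1) − y_i)/h_i = 3, -5, -2:
  1·m_0 + 4·m_1 + 1·m_2 = 6(Δ_1 - Δ_0) = -48
  1·m_1 + 4·m_2 + 1·m_3 = 6(Δ_2 - Δ_1) = 18
Natural end conditions: m_0 = m_3 = 0.
Forward elimination and back-substitution give m_0 = 0, m_1 = -14, m_2 = 8, m_3 = 0.
On [1, 2], with p_1(x) = a_1 + b_1·(x - 1) + c_1·(x - 1)² + d_1·(x - 1)³: c_1 = m_1/2 = -7, d_1 = (m_2 - m_1)/(6h_1) = 11/3, b_1 = Δ_1 - h_1(2m_1 + m_2)/6 = -5/3.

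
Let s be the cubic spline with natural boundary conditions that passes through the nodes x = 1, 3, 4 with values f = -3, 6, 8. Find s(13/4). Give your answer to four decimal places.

6.6367

Write M_i for s''(x_i). With h_i = 2, 1 and divided differences Δ_i = 9/2, 2, the continuity of s' gives the tridiagonal system
  2·M_0 + 6·M_1 + 1·M_2 = 6(Δ_1 - Δ_0) = -15
Natural end conditions: M_0 = M_2 = 0.
Solving the tridiagonal system: M_0 = 0, M_1 = -5/2, M_2 = 0.
On [3, 4], s(x) = 6 + 17/6·(x - 3) - 5/4·(x - 3)² + 5/12·(x - 3)³.
With (x - 3) = 1/4: s(13/4) = 1699/256.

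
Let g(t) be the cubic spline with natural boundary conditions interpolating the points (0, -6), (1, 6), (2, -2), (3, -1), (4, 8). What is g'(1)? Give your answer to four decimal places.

0.2857

With σ_i denoting the second derivative at x_i, h_i = 1, 1, 1, 1, and Δ_i = (y_(i+1) − y_i)/h_i = 12, -8, 1, 9:
  1·σ_0 + 4·σ_1 + 1·σ_2 = 6(Δ_1 - Δ_0) = -120
  1·σ_1 + 4·σ_2 + 1·σ_3 = 6(Δ_2 - Δ_1) = 54
  1·σ_2 + 4·σ_3 + 1·σ_4 = 6(Δ_3 - Δ_2) = 48
Natural end conditions: σ_0 = σ_4 = 0.
Hence σ_0 = 0, σ_1 = -246/7, σ_2 = 144/7, σ_3 = 48/7, σ_4 = 0.
On [1, 2], g'(t) = b_1 + 2c_1·(t - 1) + 3d_1·(t - 1)² with b_1 = Δ_1 - h_1(2σ_1 + σ_2)/6 = 2/7, c_1 = σ_1/2 = -123/7, d_1 = (σ_2 - σ_1)/(6h_1) = 65/7. So g'(1) = 2/7.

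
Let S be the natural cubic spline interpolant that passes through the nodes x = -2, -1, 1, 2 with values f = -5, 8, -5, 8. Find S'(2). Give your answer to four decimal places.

Put m_i = S'' at the i-th knot. Here h = (1, 2, 1) and Δ = (13, -13/2, 13), so the interior equations h_(i-1)·m_(i-1) + 2(h_(i-1)+h_i)·m_i + h_i·m_(i+1) = 6(Δ_i − Δ_(i-1)) read
  1·m_0 + 6·m_1 + 2·m_2 = 6(Δ_1 - Δ_0) = -117
  2·m_1 + 6·m_2 + 1·m_3 = 6(Δ_2 - Δ_1) = 117
Natural end conditions: m_0 = m_3 = 0.
Solving the tridiagonal system: m_0 = 0, m_1 = -117/4, m_2 = 117/4, m_3 = 0.
On [1, 2], S'(x) = b_2 + 2c_2·(x - 1) + 3d_2·(x - 1)² with b_2 = Δ_2 - h_2(2m_2 + m_3)/6 = 13/4, c_2 = m_2/2 = 117/8, d_2 = (m_3 - m_2)/(6h_2) = -39/8. So S'(2) = 143/8.

17.8750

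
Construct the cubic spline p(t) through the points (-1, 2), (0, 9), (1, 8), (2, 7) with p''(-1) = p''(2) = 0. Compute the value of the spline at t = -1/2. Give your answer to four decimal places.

With M_i denoting the second derivative at x_i, h_i = 1, 1, 1, and Δ_i = (y_(i+1) − y_i)/h_i = 7, -1, -1:
  1·M_0 + 4·M_1 + 1·M_2 = 6(Δ_1 - Δ_0) = -48
  1·M_1 + 4·M_2 + 1·M_3 = 6(Δ_2 - Δ_1) = 0
Natural end conditions: M_0 = M_3 = 0.
Solving: M_0 = 0, M_1 = -64/5, M_2 = 16/5, M_3 = 0.
On [-1, 0], p(t) = 2 + 137/15·(t + 1) + 0·(t + 1)² - 32/15·(t + 1)³.
With (t + 1) = 1/2: p(-1/2) = 63/10.

6.3000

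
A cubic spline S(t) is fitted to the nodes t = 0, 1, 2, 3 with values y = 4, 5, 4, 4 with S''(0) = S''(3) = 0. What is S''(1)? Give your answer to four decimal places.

-3.6000

With σ_i denoting the second derivative at x_i, h_i = 1, 1, 1, and Δ_i = (y_(i+1) − y_i)/h_i = 1, -1, 0:
  1·σ_0 + 4·σ_1 + 1·σ_2 = 6(Δ_1 - Δ_0) = -12
  1·σ_1 + 4·σ_2 + 1·σ_3 = 6(Δ_2 - Δ_1) = 6
Natural end conditions: σ_0 = σ_3 = 0.
Hence σ_0 = 0, σ_1 = -18/5, σ_2 = 12/5, σ_3 = 0.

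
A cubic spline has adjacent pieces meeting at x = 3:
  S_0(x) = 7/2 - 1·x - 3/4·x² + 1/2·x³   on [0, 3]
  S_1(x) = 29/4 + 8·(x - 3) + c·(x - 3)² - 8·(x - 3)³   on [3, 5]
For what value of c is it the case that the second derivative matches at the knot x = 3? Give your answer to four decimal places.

3.7500

S_0''(x) = -3/2 + 3·x, so S_0''(3) = 15/2. On the right, S_1''(3) = 2c, so c = 15/4.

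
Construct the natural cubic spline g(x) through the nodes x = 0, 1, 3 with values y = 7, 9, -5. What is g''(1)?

Put M_i = g'' at the i-th knot. Here h = (1, 2) and Δ = (2, -7), so the interior equations h_(i-1)·M_(i-1) + 2(h_(i-1)+h_i)·M_i + h_i·M_(i+1) = 6(Δ_i − Δ_(i-1)) read
  1·M_0 + 6·M_1 + 2·M_2 = 6(Δ_1 - Δ_0) = -54
Natural end conditions: M_0 = M_2 = 0.
Hence M_0 = 0, M_1 = -9, M_2 = 0.

-9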